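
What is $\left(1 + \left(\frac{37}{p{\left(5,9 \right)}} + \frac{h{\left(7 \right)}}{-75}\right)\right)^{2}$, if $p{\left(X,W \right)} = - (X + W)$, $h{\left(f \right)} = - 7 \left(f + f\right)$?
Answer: $\frac{124609}{1102500} \approx 0.11302$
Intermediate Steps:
$h{\left(f \right)} = - 14 f$ ($h{\left(f \right)} = - 7 \cdot 2 f = - 14 f$)
$p{\left(X,W \right)} = - W - X$ ($p{\left(X,W \right)} = - (W + X) = - W - X$)
$\left(1 + \left(\frac{37}{p{\left(5,9 \right)}} + \frac{h{\left(7 \right)}}{-75}\right)\right)^{2} = \left(1 + \left(\frac{37}{\left(-1\right) 9 - 5} + \frac{\left(-14\right) 7}{-75}\right)\right)^{2} = \left(1 + \left(\frac{37}{-9 - 5} - - \frac{98}{75}\right)\right)^{2} = \left(1 + \left(\frac{37}{-14} + \frac{98}{75}\right)\right)^{2} = \left(1 + \left(37 \left(- \frac{1}{14}\right) + \frac{98}{75}\right)\right)^{2} = \left(1 + \left(- \frac{37}{14} + \frac{98}{75}\right)\right)^{2} = \left(1 - \frac{1403}{1050}\right)^{2} = \left(- \frac{353}{1050}\right)^{2} = \frac{124609}{1102500}$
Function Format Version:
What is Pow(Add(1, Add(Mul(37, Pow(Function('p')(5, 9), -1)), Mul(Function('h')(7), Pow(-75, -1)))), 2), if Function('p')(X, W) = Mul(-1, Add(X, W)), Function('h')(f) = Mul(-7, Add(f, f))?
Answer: Rational(124609, 1102500) ≈ 0.11302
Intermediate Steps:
Function('h')(f) = Mul(-14, f) (Function('h')(f) = Mul(-7, Mul(2, f)) = Mul(-14, f))
Function('p')(X, W) = Add(Mul(-1, W), Mul(-1, X)) (Function('p')(X, W) = Mul(-1, Add(W, X)) = Add(Mul(-1, W), Mul(-1, X)))
Pow(Add(1, Add(Mul(37, Pow(Function('p')(5, 9), -1)), Mul(Function('h')(7), Pow(-75, -1)))), 2) = Pow(Add(1, Add(Mul(37, Pow(Add(Mul(-1, 9), Mul(-1, 5)), -1)), Mul(Mul(-14, 7), Pow(-75, -1)))), 2) = Pow(Add(1, Add(Mul(37, Pow(Add(-9, -5), -1)), Mul(-98, Rational(-1, 75)))), 2) = Pow(Add(1, Add(Mul(37, Pow(-14, -1)), Rational(98, 75))), 2) = Pow(Add(1, Add(Mul(37, Rational(-1, 14)), Rational(98, 75))), 2) = Pow(Add(1, Add(Rational(-37, 14), Rational(98, 75))), 2) = Pow(Add(1, Rational(-1403, 1050)), 2) = Pow(Rational(-353, 1050), 2) = Rational(124609, 1102500)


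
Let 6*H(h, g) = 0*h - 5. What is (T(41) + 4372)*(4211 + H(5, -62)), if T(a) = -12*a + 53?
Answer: 33117171/2 ≈ 1.6559e+7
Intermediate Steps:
T(a) = 53 - 12*a
H(h, g) = -⅚ (H(h, g) = (0*h - 5)/6 = (0 - 5)/6 = (⅙)*(-5) = -⅚)
(T(41) + 4372)*(4211 + H(5, -62)) = ((53 - 12*41) + 4372)*(4211 - ⅚) = ((53 - 492) + 4372)*(25261/6) = (-439 + 4372)*(25261/6) = 3933*(25261/6) = 33117171/2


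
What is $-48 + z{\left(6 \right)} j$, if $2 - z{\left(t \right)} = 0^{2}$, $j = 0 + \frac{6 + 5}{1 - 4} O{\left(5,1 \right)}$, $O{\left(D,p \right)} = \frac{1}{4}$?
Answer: $- \frac{299}{6} \approx -49.833$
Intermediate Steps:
$O{\left(D,p \right)} = \frac{1}{4}$
$j = - \frac{11}{12}$ ($j = 0 + \frac{6 + 5}{1 - 4} \cdot \frac{1}{4} = 0 + \frac{11}{-3} \cdot \frac{1}{4} = 0 + 11 \left(- \frac{1}{3}\right) \frac{1}{4} = 0 - \frac{11}{12} = - \frac{11}{12} \approx -0.91667$)
$z{\left(t \right)} = 2$ ($z{\left(t \right)} = 2 - 0^{2} = 2 - 0 = 2 + 0 = 2$)
$-48 + z{\left(6 \right)} j = -48 + 2 \left(- \frac{11}{12}\right) = -48 - \frac{11}{6} = - \frac{299}{6}$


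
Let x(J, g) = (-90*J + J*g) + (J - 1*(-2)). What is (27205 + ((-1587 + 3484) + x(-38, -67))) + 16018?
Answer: 51050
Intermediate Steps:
x(J, g) = 2 - 89*J + J*g (x(J, g) = (-90*J + J*g) + (J + 2) = (-90*J + J*g) + (2 + J) = 2 - 89*J + J*g)
(27205 + ((-1587 + 3484) + x(-38, -67))) + 16018 = (27205 + ((-1587 + 3484) + (2 - 89*(-38) - 38*(-67)))) + 16018 = (27205 + (1897 + (2 + 3382 + 2546))) + 16018 = (27205 + (1897 + 5930)) + 16018 = (27205 + 7827) + 16018 = 35032 + 16018 = 51050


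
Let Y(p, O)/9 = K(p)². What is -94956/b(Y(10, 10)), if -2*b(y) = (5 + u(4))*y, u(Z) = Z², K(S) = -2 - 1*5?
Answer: 63304/3087 ≈ 20.507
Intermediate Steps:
K(S) = -7 (K(S) = -2 - 5 = -7)
Y(p, O) = 441 (Y(p, O) = 9*(-7)² = 9*49 = 441)
b(y) = -21*y/2 (b(y) = -(5 + 4²)*y/2 = -(5 + 16)*y/2 = -21*y/2)
-94956/b(Y(10, 10)) = -94956/((-21/2*441)) = -94956/(-9261/2) = -94956*(-2/9261) = 63304/3087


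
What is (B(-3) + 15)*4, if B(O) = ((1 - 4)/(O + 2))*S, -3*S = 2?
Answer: 52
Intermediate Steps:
S = -⅔ (S = -⅓*2 = -⅔ ≈ -0.66667)
B(O) = 2/(2 + O) (B(O) = ((1 - 4)/(O + 2))*(-⅔) = -3/(2 + O)*(-⅔) = 2/(2 + O))
(B(-3) + 15)*4 = (2/(2 - 3) + 15)*4 = (2/(-1) + 15)*4 = (2*(-1) + 15)*4 = (-2 + 15)*4 = 13*4 = 52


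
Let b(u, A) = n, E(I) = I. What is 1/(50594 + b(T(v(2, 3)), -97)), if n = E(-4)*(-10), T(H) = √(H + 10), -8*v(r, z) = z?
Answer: 1/50634 ≈ 1.9750e-5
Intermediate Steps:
v(r, z) = -z/8
T(H) = √(10 + H)
n = 40 (n = -4*(-10) = 40)
b(u, A) = 40
1/(50594 + b(T(v(2, 3)), -97)) = 1/(50594 + 40) = 1/50634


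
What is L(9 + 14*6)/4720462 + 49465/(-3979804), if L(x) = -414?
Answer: -117572645843/9393256774724 ≈ -0.012517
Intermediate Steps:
L(9 + 14*6)/4720462 + 49465/(-3979804) = -414/4720462 + 49465/(-3979804) = -414*1/4720462 + 49465*(-1/3979804) = -207/2360231 - 49465/3979804 = -117572645843/9393256774724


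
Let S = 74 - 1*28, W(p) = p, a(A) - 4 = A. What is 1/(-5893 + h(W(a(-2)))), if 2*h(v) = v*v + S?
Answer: -1/5868 ≈ -0.00017042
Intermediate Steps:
a(A) = 4 + A
S = 46 (S = 74 - 28 = 46)
h(v) = 23 + v²/2 (h(v) = (v*v + 46)/2 = (v² + 46)/2 = (46 + v²)/2 = 23 + v²/2)
1/(-5893 + h(W(a(-2)))) = 1/(-5893 + (23 + (4 - 2)²/2)) = 1/(-5893 + (23 + (½)*2²)) = 1/(-5893 + (23 + (½)*4)) = 1/(-5893 + (23 + 2)) = 1/(-5893 + 25) = 1/(-5868) = -1/5868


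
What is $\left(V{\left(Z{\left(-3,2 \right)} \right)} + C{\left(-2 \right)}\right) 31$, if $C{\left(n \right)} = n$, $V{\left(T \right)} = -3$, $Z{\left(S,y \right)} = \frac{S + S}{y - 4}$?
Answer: $-155$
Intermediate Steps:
$Z{\left(S,y \right)} = \frac{2 S}{-4 + y}$
$\left(V{\left(Z{\left(-3,2 \right)} \right)} + C{\left(-2 \right)}\right) 31 = \left(-3 - 2\right) 31 = \left(-5\right) 31 = -155$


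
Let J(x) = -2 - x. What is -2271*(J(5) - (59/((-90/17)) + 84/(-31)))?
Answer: -14476111/930 ≈ -15566.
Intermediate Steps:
-2271*(J(5) - (59/((-90/17)) + 84/(-31))) = -2271*((-2 - 1*5) - (59/((-90/17)) + 84/(-31))) = -2271*((-2 - 5) - (59/((-90*1/17)) + 84*(-1/31))) = -2271*(-7 - (59/(-90/17) - 84/31)) = -2271*(-7 - (59*(-17/90) - 84/31)) = -2271*(-7 - (-1003/90 - 84/31)) = -2271*(-7 - 1*(-38653/2790)) = -2271*(-7 + 38653/2790) = -2271*19123/2790 = -14476111/930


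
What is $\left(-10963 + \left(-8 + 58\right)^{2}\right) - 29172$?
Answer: $-37635$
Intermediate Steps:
$\left(-10963 + \left(-8 + 58\right)^{2}\right) - 29172 = \left(-10963 + 50^{2}\right) - 29172 = \left(-10963 + 2500\right) - 29172 = -8463 - 29172 = -37635$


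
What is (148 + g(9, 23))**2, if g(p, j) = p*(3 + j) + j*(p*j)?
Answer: 26450449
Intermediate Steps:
g(p, j) = p*j**2 + p*(3 + j) (g(p, j) = p*(3 + j) + j*(j*p) = p*(3 + j) + p*j**2 = p*j**2 + p*(3 + j))
(148 + g(9, 23))**2 = (148 + 9*(3 + 23 + 23**2))**2 = (148 + 9*(3 + 23 + 529))**2 = (148 + 9*555)**2 = (148 + 4995)**2 = 5143**2 = 26450449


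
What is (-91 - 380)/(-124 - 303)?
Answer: 471/427 ≈ 1.1030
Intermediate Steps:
(-91 - 380)/(-124 - 303) = -471/(-427) = -471*(-1/427) = 471/427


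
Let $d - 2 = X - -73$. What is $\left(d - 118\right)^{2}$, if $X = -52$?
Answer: $9025$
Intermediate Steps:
$d = 23$ ($d = 2 - -21 = 2 + \left(-52 + 73\right) = 2 + 21 = 23$)
$\left(d - 118\right)^{2} = \left(23 - 118\right)^{2} = \left(-95\right)^{2} = 9025$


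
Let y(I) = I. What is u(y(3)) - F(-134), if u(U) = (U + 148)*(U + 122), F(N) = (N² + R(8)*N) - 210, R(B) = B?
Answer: 2201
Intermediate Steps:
F(N) = -210 + N² + 8*N (F(N) = (N² + 8*N) - 210 = -210 + N² + 8*N)
u(U) = (122 + U)*(148 + U) (u(U) = (148 + U)*(122 + U) = (122 + U)*(148 + U))
u(y(3)) - F(-134) = (18056 + 3² + 270*3) - (-210 + (-134)² + 8*(-134)) = (18056 + 9 + 810) - (-210 + 17956 - 1072) = 18875 - 1*16674 = 18875 - 16674 = 2201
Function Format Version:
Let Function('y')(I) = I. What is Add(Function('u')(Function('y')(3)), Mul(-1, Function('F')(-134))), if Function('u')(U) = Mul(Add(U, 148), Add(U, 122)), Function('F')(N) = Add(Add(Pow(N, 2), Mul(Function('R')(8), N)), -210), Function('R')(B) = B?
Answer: 2201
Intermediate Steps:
Function('F')(N) = Add(-210, Pow(N, 2), Mul(8, N)) (Function('F')(N) = Add(Add(Pow(N, 2), Mul(8, N)), -210) = Add(-210, Pow(N, 2), Mul(8, N)))
Function('u')(U) = Mul(Add(122, U), Add(148, U)) (Function('u')(U) = Mul(Add(148, U), Add(122, U)) = Mul(Add(122, U), Add(148, U)))
Add(Function('u')(Function('y')(3)), Mul(-1, Function('F')(-134))) = Add(Add(18056, Pow(3, 2), Mul(270, 3)), Mul(-1, Add(-210, Pow(-134, 2), Mul(8, -134)))) = Add(Add(18056, 9, 810), Mul(-1, Add(-210, 17956, -1072))) = Add(18875, Mul(-1, 16674)) = Add(18875, -16674) = 2201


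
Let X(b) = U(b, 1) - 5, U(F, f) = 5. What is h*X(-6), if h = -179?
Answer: 0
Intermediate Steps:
X(b) = 0 (X(b) = 5 - 5 = 0)
h*X(-6) = -179*0 = 0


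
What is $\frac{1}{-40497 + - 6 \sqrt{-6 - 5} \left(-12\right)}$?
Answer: $- \frac{13499}{546688011} - \frac{8 i \sqrt{11}}{182229337} \approx -2.4692 \cdot 10^{-5} - 1.456 \cdot 10^{-7} i$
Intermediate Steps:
$\frac{1}{-40497 + - 6 \sqrt{-6 - 5} \left(-12\right)} = \frac{1}{-40497 + - 6 \sqrt{-11} \left(-12\right)} = \frac{1}{-40497 + - 6 i \sqrt{11} \left(-12\right)} = \frac{1}{-40497 + 72 i \sqrt{11}}$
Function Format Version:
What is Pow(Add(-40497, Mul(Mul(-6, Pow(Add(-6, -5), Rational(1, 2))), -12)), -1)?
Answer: Add(Rational(-13499, 546688011), Mul(Rational(-8, 182229337), I, Pow(11, Rational(1, 2)))) ≈ Add(-2.4692e-5, Mul(-1.4560e-7, I))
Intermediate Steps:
Pow(Add(-40497, Mul(Mul(-6, Pow(Add(-6, -5), Rational(1, 2))), -12)), -1) = Pow(Add(-40497, Mul(Mul(-6, Pow(-11, Rational(1, 2))), -12)), -1) = Pow(Add(-40497, Mul(Mul(-6, Mul(I, Pow(11, Rational(1, 2)))), -12)), -1) = Pow(Add(-40497, Mul(Mul(-6, I, Pow(11, Rational(1, 2))), -12)), -1) = Pow(Add(-40497, Mul(72, I, Pow(11, Rational(1, 2)))), -1)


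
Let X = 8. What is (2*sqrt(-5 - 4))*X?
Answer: 48*I ≈ 48.0*I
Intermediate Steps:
(2*sqrt(-5 - 4))*X = (2*sqrt(-5 - 4))*8 = (2*sqrt(-9))*8 = (2*(3*I))*8 = (6*I)*8 = 48*I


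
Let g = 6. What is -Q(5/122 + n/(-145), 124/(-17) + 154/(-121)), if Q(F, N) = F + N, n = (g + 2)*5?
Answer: 5823273/661606 ≈ 8.8017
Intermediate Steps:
n = 40 (n = (6 + 2)*5 = 8*5 = 40)
-Q(5/122 + n/(-145), 124/(-17) + 154/(-121)) = -((5/122 + 40/(-145)) + (124/(-17) + 154/(-121))) = -((5*(1/122) + 40*(-1/145)) + (124*(-1/17) + 154*(-1/121))) = -((5/122 - 8/29) + (-124/17 - 14/11)) = -(-831/3538 - 1602/187) = -1*(-5823273/661606) = 5823273/661606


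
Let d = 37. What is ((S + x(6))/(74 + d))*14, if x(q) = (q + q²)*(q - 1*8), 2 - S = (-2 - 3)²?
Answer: -1498/111 ≈ -13.495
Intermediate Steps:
S = -23 (S = 2 - (-2 - 3)² = 2 - 1*(-5)² = 2 - 1*25 = 2 - 25 = -23)
x(q) = (-8 + q)*(q + q²) (x(q) = (q + q²)*(q - 8) = (q + q²)*(-8 + q) = (-8 + q)*(q + q²))
((S + x(6))/(74 + d))*14 = ((-23 + 6*(-8 + 6² - 7*6))/(74 + 37))*14 = ((-23 + 6*(-8 + 36 - 42))/111)*14 = ((-23 + 6*(-14))*(1/111))*14 = ((-23 - 84)*(1/111))*14 = -107*1/111*14 = -107/111*14 = -1498/111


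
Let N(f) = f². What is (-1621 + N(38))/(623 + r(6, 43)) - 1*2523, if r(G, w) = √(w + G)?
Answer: -529889/210 ≈ -2523.3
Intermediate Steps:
r(G, w) = √(G + w)
(-1621 + N(38))/(623 + r(6, 43)) - 1*2523 = (-1621 + 38²)/(623 + √(6 + 43)) - 1*2523 = (-1621 + 1444)/(623 + √49) - 2523 = -177/(623 + 7) - 2523 = -177/630 - 2523 = -177*1/630 - 2523 = -59/210 - 2523 = -529889/210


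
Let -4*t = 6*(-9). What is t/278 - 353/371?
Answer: -186251/206276 ≈ -0.90292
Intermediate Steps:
t = 27/2 (t = -3*(-9)/2 = -¼*(-54) = 27/2 ≈ 13.500)
t/278 - 353/371 = (27/2)/278 - 353/371 = (27/2)*(1/278) - 353*1/371 = 27/556 - 353/371 = -186251/206276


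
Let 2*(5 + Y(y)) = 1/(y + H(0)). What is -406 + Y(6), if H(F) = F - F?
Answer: -4931/12 ≈ -410.92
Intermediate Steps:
H(F) = 0
Y(y) = -5 + 1/(2*y) (Y(y) = -5 + 1/(2*(y + 0)) = -5 + 1/(2*y))
-406 + Y(6) = -406 + (-5 + (½)/6) = -406 + (-5 + (½)*(⅙)) = -406 + (-5 + 1/12) = -406 - 59/12 = -4931/12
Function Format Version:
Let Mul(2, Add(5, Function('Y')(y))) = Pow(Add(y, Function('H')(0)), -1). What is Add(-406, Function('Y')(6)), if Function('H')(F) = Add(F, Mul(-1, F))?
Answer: Rational(-4931, 12) ≈ -410.92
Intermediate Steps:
Function('H')(F) = 0
Function('Y')(y) = Add(-5, Mul(Rational(1, 2), Pow(y, -1))) (Function('Y')(y) = Add(-5, Mul(Rational(1, 2), Pow(Add(y, 0), -1))) = Add(-5, Mul(Rational(1, 2), Pow(y, -1))))
Add(-406, Function('Y')(6)) = Add(-406, Add(-5, Mul(Rational(1, 2), Pow(6, -1)))) = Add(-406, Add(-5, Mul(Rational(1, 2), Rational(1, 6)))) = Add(-406, Add(-5, Rational(1, 12))) = Add(-406, Rational(-59, 12)) = Rational(-4931, 12)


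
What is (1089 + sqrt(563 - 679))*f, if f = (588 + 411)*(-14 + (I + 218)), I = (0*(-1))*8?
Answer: 221933844 + 407592*I*sqrt(29) ≈ 2.2193e+8 + 2.195e+6*I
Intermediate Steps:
I = 0 (I = 0*8 = 0)
f = 203796 (f = (588 + 411)*(-14 + (0 + 218)) = 999*(-14 + 218) = 999*204 = 203796)
(1089 + sqrt(563 - 679))*f = (1089 + sqrt(563 - 679))*203796 = (1089 + sqrt(-116))*203796 = (1089 + 2*I*sqrt(29))*203796 = 221933844 + 407592*I*sqrt(29)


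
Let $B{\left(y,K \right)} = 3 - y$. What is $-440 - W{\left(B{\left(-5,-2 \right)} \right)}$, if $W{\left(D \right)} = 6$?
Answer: $-446$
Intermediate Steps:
$-440 - W{\left(B{\left(-5,-2 \right)} \right)} = -440 - 6 = -446$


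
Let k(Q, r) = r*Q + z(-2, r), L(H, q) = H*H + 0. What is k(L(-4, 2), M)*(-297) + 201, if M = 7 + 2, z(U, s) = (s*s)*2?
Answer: -90681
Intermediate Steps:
z(U, s) = 2*s² (z(U, s) = s²*2 = 2*s²)
L(H, q) = H² (L(H, q) = H² + 0 = H²)
M = 9
k(Q, r) = 2*r² + Q*r (k(Q, r) = r*Q + 2*r² = Q*r + 2*r² = 2*r² + Q*r)
k(L(-4, 2), M)*(-297) + 201 = (9*((-4)² + 2*9))*(-297) + 201 = (9*(16 + 18))*(-297) + 201 = (9*34)*(-297) + 201 = 306*(-297) + 201 = -90882 + 201 = -90681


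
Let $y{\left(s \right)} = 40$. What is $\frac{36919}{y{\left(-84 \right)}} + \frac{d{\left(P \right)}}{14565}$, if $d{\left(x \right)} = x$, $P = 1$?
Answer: $\frac{21509011}{23304} \approx 922.97$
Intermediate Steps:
$\frac{36919}{y{\left(-84 \right)}} + \frac{d{\left(P \right)}}{14565} = \frac{36919}{40} + 1 \cdot \frac{1}{14565} = 36919 \cdot \frac{1}{40} + 1 \cdot \frac{1}{14565} = \frac{36919}{40} + \frac{1}{14565} = \frac{21509011}{23304}$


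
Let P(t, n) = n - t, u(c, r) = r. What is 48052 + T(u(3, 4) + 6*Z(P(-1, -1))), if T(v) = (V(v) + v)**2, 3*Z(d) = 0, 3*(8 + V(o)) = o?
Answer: 432532/9 ≈ 48059.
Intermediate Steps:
V(o) = -8 + o/3
Z(d) = 0 (Z(d) = (1/3)*0 = 0)
T(v) = (-8 + 4*v/3)**2 (T(v) = ((-8 + v/3) + v)**2 = (-8 + 4*v/3)**2)
48052 + T(u(3, 4) + 6*Z(P(-1, -1))) = 48052 + 16*(-6 + (4 + 6*0))**2/9 = 48052 + 16*(-6 + (4 + 0))**2/9 = 48052 + 16*(-6 + 4)**2/9 = 48052 + (16/9)*(-2)**2 = 48052 + (16/9)*4 = 48052 + 64/9 = 432532/9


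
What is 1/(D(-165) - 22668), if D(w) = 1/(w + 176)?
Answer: -11/249347 ≈ -4.4115e-5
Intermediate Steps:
D(w) = 1/(176 + w)
1/(D(-165) - 22668) = 1/(1/(176 - 165) - 22668) = 1/(1/11 - 22668) = 1/(-249347/11) = -11/249347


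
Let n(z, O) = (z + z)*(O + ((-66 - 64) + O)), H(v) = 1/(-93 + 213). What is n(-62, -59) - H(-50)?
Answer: 3690239/120 ≈ 30752.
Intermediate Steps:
H(v) = 1/120
n(z, O) = 2*z*(-130 + 2*O) (n(z, O) = (2*z)*(O + (-130 + O)) = (2*z)*(-130 + 2*O) = 2*z*(-130 + 2*O))
n(-62, -59) - H(-50) = 4*(-62)*(-65 - 59) - 1*1/120 = 4*(-62)*(-124) - 1/120 = 30752 - 1/120 = 3690239/120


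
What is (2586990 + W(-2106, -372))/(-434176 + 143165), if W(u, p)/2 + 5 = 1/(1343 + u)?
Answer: -1973865738/222041393 ≈ -8.8896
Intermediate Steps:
W(u, p) = -10 + 2/(1343 + u)
(2586990 + W(-2106, -372))/(-434176 + 143165) = (2586990 + 2*(-6714 - 5*(-2106))/(1343 - 2106))/(-434176 + 143165) = (2586990 + 2*(-6714 + 10530)/(-763))/(-291011) = (2586990 + 2*(-1/763)*3816)*(-1/291011) = (2586990 - 7632/763)*(-1/291011) = (1973865738/763)*(-1/291011) = -1973865738/222041393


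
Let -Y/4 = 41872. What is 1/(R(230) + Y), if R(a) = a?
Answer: -1/167258 ≈ -5.9788e-6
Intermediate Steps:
Y = -167488 (Y = -4*41872 = -167488)
1/(R(230) + Y) = 1/(230 - 167488) = 1/(-167258) = -1/167258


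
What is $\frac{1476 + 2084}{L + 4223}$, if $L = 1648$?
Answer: $\frac{3560}{5871} \approx 0.60637$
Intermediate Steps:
$\frac{1476 + 2084}{L + 4223} = \frac{1476 + 2084}{1648 + 4223} = \frac{3560}{5871}$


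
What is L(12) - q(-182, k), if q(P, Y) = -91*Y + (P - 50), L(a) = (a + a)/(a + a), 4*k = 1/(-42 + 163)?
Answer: 112863/484 ≈ 233.19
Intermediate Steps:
k = 1/484 (k = 1/(4*(-42 + 163)) = (¼)/121 = (¼)*(1/121) = 1/484 ≈ 0.0020661)
L(a) = 1 (L(a) = (2*a)/((2*a)) = (2*a)*(1/(2*a)) = 1)
q(P, Y) = -50 + P - 91*Y (q(P, Y) = -91*Y + (-50 + P) = -50 + P - 91*Y)
L(12) - q(-182, k) = 1 - (-50 - 182 - 91*1/484) = 1 - (-50 - 182 - 91/484) = 1 - 1*(-112379/484) = 1 + 112379/484 = 112863/484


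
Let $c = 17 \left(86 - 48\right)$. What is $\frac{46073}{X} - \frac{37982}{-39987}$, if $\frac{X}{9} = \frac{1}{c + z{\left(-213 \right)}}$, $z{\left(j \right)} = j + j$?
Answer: $\frac{45034552562}{39987} \approx 1.1262 \cdot 10^{6}$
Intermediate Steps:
$z{\left(j \right)} = 2 j$
$c = 646$ ($c = 17 \cdot 38 = 646$)
$X = \frac{9}{220}$ ($X = \frac{9}{646 + 2 \left(-213\right)} = \frac{9}{646 - 426} = \frac{9}{220} \approx 0.040909$)
$\frac{46073}{X} - \frac{37982}{-39987} = \frac{46073}{\frac{9}{220}} - \frac{37982}{-39987} = 46073 \cdot \frac{220}{9} - - \frac{37982}{39987} = \frac{10136060}{9} + \frac{37982}{39987} = \frac{45034552562}{39987}$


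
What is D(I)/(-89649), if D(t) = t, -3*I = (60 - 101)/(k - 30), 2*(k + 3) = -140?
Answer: 41/27701541 ≈ 1.4801e-6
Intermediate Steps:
k = -73 (k = -3 + (½)*(-140) = -3 - 70 = -73)
I = -41/309 (I = -(60 - 101)/(3*(-73 - 30)) = -(-41)/(3*(-103)) = -(-41)*(-1)/(3*103) = -⅓*41/103 = -41/309 ≈ -0.13269)
D(I)/(-89649) = -41/309/(-89649) = -41/309*(-1/89649) = 41/27701541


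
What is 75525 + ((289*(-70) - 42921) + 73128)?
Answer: 85502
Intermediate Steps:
75525 + ((289*(-70) - 42921) + 73128) = 75525 + ((-20230 - 42921) + 73128) = 75525 + (-63151 + 73128) = 75525 + 9977 = 85502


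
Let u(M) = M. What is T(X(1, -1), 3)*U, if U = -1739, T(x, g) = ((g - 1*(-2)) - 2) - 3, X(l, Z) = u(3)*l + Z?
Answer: 0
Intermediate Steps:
X(l, Z) = Z + 3*l (X(l, Z) = 3*l + Z = Z + 3*l)
T(x, g) = -3 + g (T(x, g) = ((g + 2) - 2) - 3 = ((2 + g) - 2) - 3 = g - 3 = -3 + g)
T(X(1, -1), 3)*U = (-3 + 3)*(-1739) = 0*(-1739) = 0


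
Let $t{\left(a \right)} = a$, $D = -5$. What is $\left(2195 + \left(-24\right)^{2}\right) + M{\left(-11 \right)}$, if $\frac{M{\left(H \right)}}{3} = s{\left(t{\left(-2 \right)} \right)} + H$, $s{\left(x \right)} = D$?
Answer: $2723$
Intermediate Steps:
$s{\left(x \right)} = -5$
$M{\left(H \right)} = -15 + 3 H$ ($M{\left(H \right)} = 3 \left(-5 + H\right) = -15 + 3 H$)
$\left(2195 + \left(-24\right)^{2}\right) + M{\left(-11 \right)} = \left(2195 + \left(-24\right)^{2}\right) + \left(-15 + 3 \left(-11\right)\right) = \left(2195 + 576\right) - 48 = 2771 - 48 = 2723$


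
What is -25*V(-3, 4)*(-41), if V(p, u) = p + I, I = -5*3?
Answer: -18450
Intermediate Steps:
I = -15
V(p, u) = -15 + p (V(p, u) = p - 15 = -15 + p)
-25*V(-3, 4)*(-41) = -25*(-15 - 3)*(-41) = -25*(-18)*(-41) = 450*(-41) = -18450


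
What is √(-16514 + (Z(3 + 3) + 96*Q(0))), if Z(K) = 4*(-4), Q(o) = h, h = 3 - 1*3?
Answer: I*√16530 ≈ 128.57*I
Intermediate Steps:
h = 0 (h = 3 - 3 = 0)
Q(o) = 0
Z(K) = -16
√(-16514 + (Z(3 + 3) + 96*Q(0))) = √(-16514 + (-16 + 96*0)) = √(-16514 + (-16 + 0)) = √(-16514 - 16) = √(-16530) = I*√16530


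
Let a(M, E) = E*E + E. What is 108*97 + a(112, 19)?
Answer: 10856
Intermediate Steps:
a(M, E) = E + E² (a(M, E) = E² + E = E + E²)
108*97 + a(112, 19) = 108*97 + 19*(1 + 19) = 10476 + 19*20 = 10476 + 380 = 10856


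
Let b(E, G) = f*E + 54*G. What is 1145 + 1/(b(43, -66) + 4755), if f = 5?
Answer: 1609871/1406 ≈ 1145.0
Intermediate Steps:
b(E, G) = 5*E + 54*G
1145 + 1/(b(43, -66) + 4755) = 1145 + 1/((5*43 + 54*(-66)) + 4755) = 1145 + 1/((215 - 3564) + 4755) = 1145 + 1/(-3349 + 4755) = 1145 + 1/1406 = 1609871/1406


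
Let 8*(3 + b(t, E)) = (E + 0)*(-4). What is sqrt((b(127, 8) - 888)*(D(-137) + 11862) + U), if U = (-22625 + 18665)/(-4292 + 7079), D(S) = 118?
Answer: 2*I*sqrt(2313403283095)/929 ≈ 3274.5*I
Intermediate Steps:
b(t, E) = -3 - E/2 (b(t, E) = -3 + ((E + 0)*(-4))/8 = -3 + (E*(-4))/8 = -3 + (-4*E)/8 = -3 - E/2)
U = -1320/929 (U = -3960/2787 = -3960*1/2787 = -1320/929 ≈ -1.4209)
sqrt((b(127, 8) - 888)*(D(-137) + 11862) + U) = sqrt(((-3 - 1/2*8) - 888)*(118 + 11862) - 1320/929) = sqrt(((-3 - 4) - 888)*11980 - 1320/929) = sqrt((-7 - 888)*11980 - 1320/929) = sqrt(-895*11980 - 1320/929) = sqrt(-10722100 - 1320/929) = sqrt(-9960832220/929) = 2*I*sqrt(2313403283095)/929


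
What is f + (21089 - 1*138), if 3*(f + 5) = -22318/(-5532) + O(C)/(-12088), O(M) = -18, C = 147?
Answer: 525287276921/25076556 ≈ 20947.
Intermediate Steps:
f = -91647835/25076556 (f = -5 + (-22318/(-5532) - 18/(-12088))/3 = -5 + (-22318*(-1/5532) - 18*(-1/12088))/3 = -5 + (11159/2766 + 9/6044)/3 = -5 + (⅓)*(33734945/8358852) = -5 + 33734945/25076556 = -91647835/25076556 ≈ -3.6547)
f + (21089 - 1*138) = -91647835/25076556 + (21089 - 1*138) = -91647835/25076556 + (21089 - 138) = -91647835/25076556 + 20951 = 525287276921/25076556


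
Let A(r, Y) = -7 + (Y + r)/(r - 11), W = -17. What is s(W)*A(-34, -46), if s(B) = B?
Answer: 799/9 ≈ 88.778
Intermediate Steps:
A(r, Y) = -7 + (Y + r)/(-11 + r)
s(W)*A(-34, -46) = -17*(77 - 46 - 6*(-34))/(-11 - 34) = -17*(77 - 46 + 204)/(-45) = -(-17)*235/45 = -17*(-47/9) = 799/9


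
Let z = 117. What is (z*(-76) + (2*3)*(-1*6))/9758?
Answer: -4464/4879 ≈ -0.91494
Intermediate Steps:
(z*(-76) + (2*3)*(-1*6))/9758 = (117*(-76) + (2*3)*(-1*6))/9758 = (-8892 + 6*(-6))*(1/9758) = (-8892 - 36)*(1/9758) = -8928*1/9758 = -4464/4879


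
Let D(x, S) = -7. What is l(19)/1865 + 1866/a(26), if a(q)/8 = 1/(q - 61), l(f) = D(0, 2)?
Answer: -60901603/7460 ≈ -8163.8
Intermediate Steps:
l(f) = -7
a(q) = 8/(-61 + q) (a(q) = 8/(q - 61) = 8/(-61 + q))
l(19)/1865 + 1866/a(26) = -7/1865 + 1866/((8/(-61 + 26))) = -7*1/1865 + 1866/((8/(-35))) = -7/1865 + 1866/((8*(-1/35))) = -7/1865 + 1866/(-8/35) = -7/1865 + 1866*(-35/8) = -7/1865 - 32655/4 = -60901603/7460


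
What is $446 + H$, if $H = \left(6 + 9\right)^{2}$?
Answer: $671$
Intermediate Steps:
$H = 225$ ($H = 15^{2} = 225$)
$446 + H = 446 + 225 = 671$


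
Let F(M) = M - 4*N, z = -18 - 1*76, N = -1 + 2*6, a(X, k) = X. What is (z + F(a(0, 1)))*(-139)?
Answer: 19182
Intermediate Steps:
N = 11 (N = -1 + 12 = 11)
z = -94 (z = -18 - 76 = -94)
F(M) = -44 + M (F(M) = M - 4*11 = M - 44 = -44 + M)
(z + F(a(0, 1)))*(-139) = (-94 + (-44 + 0))*(-139) = (-94 - 44)*(-139) = -138*(-139) = 19182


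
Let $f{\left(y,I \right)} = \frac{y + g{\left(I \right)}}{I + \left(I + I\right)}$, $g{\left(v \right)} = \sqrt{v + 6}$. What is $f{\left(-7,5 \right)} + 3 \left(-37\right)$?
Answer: $- \frac{1672}{15} + \frac{\sqrt{11}}{15} \approx -111.25$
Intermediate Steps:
$g{\left(v \right)} = \sqrt{6 + v}$
$f{\left(y,I \right)} = \frac{y + \sqrt{6 + I}}{3 I}$ ($f{\left(y,I \right)} = \frac{y + \sqrt{6 + I}}{I + \left(I + I\right)} = \frac{y + \sqrt{6 + I}}{I + 2 I} = \frac{y + \sqrt{6 + I}}{3 I}$)
$f{\left(-7,5 \right)} + 3 \left(-37\right) = \frac{-7 + \sqrt{6 + 5}}{3 \cdot 5} + 3 \left(-37\right) = \frac{1}{3} \cdot \frac{1}{5} \left(-7 + \sqrt{11}\right) - 111 = \left(- \frac{7}{15} + \frac{\sqrt{11}}{15}\right) - 111 = - \frac{1672}{15} + \frac{\sqrt{11}}{15}$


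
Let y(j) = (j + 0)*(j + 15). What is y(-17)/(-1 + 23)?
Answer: 17/11 ≈ 1.5455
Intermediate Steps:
y(j) = j*(15 + j)
y(-17)/(-1 + 23) = (-17*(15 - 17))/(-1 + 23) = (-17*(-2))/22 = (1/22)*34 = 17/11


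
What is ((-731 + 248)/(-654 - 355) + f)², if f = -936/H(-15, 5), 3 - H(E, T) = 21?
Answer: 2803808401/1018081 ≈ 2754.0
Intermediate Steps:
H(E, T) = -18 (H(E, T) = 3 - 1*21 = 3 - 21 = -18)
f = 52 (f = -936/(-18) = -936*(-1/18) = 52)
((-731 + 248)/(-654 - 355) + f)² = ((-731 + 248)/(-654 - 355) + 52)² = (-483/(-1009) + 52)² = (-483*(-1/1009) + 52)² = (483/1009 + 52)² = (52951/1009)² = 2803808401/1018081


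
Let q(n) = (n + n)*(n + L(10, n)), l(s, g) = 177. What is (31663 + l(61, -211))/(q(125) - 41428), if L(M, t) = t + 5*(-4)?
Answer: 3980/2009 ≈ 1.9811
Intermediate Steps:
L(M, t) = -20 + t (L(M, t) = t - 20 = -20 + t)
q(n) = 2*n*(-20 + 2*n) (q(n) = (n + n)*(n + (-20 + n)) = (2*n)*(-20 + 2*n) = 2*n*(-20 + 2*n))
(31663 + l(61, -211))/(q(125) - 41428) = (31663 + 177)/(4*125*(-10 + 125) - 41428) = 31840/(4*125*115 - 41428) = 31840/(57500 - 41428) = 31840/16072 = 31840*(1/16072) = 3980/2009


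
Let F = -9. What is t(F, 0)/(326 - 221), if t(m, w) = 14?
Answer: 2/15 ≈ 0.13333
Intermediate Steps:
t(F, 0)/(326 - 221) = 14/(326 - 221) = 14/105 = 14*(1/105) = 2/15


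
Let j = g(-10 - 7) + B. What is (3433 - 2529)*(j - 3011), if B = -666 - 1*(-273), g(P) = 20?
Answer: -3059136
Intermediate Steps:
B = -393 (B = -666 + 273 = -393)
j = -373 (j = 20 - 393 = -373)
(3433 - 2529)*(j - 3011) = (3433 - 2529)*(-373 - 3011) = 904*(-3384) = -3059136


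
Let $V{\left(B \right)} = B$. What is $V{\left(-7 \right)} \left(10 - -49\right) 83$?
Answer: $-34279$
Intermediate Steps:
$V{\left(-7 \right)} \left(10 - -49\right) 83 = - 7 \left(10 - -49\right) 83 = - 7 \left(10 + 49\right) 83 = \left(-7\right) 59 \cdot 83 = \left(-413\right) 83 = -34279$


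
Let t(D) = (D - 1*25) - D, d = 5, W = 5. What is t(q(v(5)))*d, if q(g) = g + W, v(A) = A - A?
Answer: -125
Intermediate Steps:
v(A) = 0
q(g) = 5 + g (q(g) = g + 5 = 5 + g)
t(D) = -25 (t(D) = (D - 25) - D = (-25 + D) - D = -25)
t(q(v(5)))*d = -25*5 = -125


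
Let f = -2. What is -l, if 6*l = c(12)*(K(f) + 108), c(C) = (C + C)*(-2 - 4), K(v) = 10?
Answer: 2832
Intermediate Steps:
c(C) = -12*C (c(C) = (2*C)*(-6) = -12*C)
l = -2832 (l = ((-12*12)*(10 + 108))/6 = (-144*118)/6 = (1/6)*(-16992) = -2832)
-l = -1*(-2832) = 2832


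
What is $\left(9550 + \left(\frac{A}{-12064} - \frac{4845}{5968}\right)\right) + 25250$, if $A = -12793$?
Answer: $\frac{156596664259}{4499872} \approx 34800.0$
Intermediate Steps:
$\left(9550 + \left(\frac{A}{-12064} - \frac{4845}{5968}\right)\right) + 25250 = \left(9550 - \left(- \frac{12793}{12064} + \frac{4845}{5968}\right)\right) + 25250 = \left(9550 - - \frac{1118659}{4499872}\right) + 25250 = \left(9550 + \left(\frac{12793}{12064} - \frac{4845}{5968}\right)\right) + 25250 = \left(9550 + \frac{1118659}{4499872}\right) + 25250 = \frac{42974896259}{4499872} + 25250 = \frac{156596664259}{4499872}$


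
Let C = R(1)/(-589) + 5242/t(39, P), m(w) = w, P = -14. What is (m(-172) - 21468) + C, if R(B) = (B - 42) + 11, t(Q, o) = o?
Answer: -90765279/4123 ≈ -22014.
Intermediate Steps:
R(B) = -31 + B (R(B) = (-42 + B) + 11 = -31 + B)
C = -1543559/4123 (C = (-31 + 1)/(-589) + 5242/(-14) = -30*(-1/589) + 5242*(-1/14) = 30/589 - 2621/7 = -1543559/4123 ≈ -374.38)
(m(-172) - 21468) + C = (-172 - 21468) - 1543559/4123 = -21640 - 1543559/4123 = -90765279/4123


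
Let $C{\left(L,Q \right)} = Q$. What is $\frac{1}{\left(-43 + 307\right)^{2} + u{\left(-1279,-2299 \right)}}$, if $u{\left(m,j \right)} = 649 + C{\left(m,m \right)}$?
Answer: $\frac{1}{69066} \approx 1.4479 \cdot 10^{-5}$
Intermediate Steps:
$u{\left(m,j \right)} = 649 + m$
$\frac{1}{\left(-43 + 307\right)^{2} + u{\left(-1279,-2299 \right)}} = \frac{1}{\left(-43 + 307\right)^{2} + \left(649 - 1279\right)} = \frac{1}{264^{2} - 630} = \frac{1}{69696 - 630} = \frac{1}{69066}$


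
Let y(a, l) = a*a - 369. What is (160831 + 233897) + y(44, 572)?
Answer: 396295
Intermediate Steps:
y(a, l) = -369 + a² (y(a, l) = a² - 369 = -369 + a²)
(160831 + 233897) + y(44, 572) = (160831 + 233897) + (-369 + 44²) = 394728 + (-369 + 1936) = 394728 + 1567 = 396295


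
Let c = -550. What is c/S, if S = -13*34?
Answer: 275/221 ≈ 1.2443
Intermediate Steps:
S = -442
c/S = -550/(-442) = -550*(-1/442) = 275/221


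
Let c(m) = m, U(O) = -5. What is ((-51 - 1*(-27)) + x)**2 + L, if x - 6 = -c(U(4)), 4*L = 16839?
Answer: 17515/4 ≈ 4378.8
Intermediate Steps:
L = 16839/4 (L = (1/4)*16839 = 16839/4 ≈ 4209.8)
x = 11 (x = 6 - 1*(-5) = 6 + 5 = 11)
((-51 - 1*(-27)) + x)**2 + L = ((-51 - 1*(-27)) + 11)**2 + 16839/4 = ((-51 + 27) + 11)**2 + 16839/4 = (-24 + 11)**2 + 16839/4 = (-13)**2 + 16839/4 = 169 + 16839/4 = 17515/4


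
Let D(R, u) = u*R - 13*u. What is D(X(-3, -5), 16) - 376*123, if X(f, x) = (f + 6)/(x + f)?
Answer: -46462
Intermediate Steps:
X(f, x) = (6 + f)/(f + x)
D(R, u) = -13*u + R*u (D(R, u) = R*u - 13*u = -13*u + R*u)
D(X(-3, -5), 16) - 376*123 = 16*(-13 + (6 - 3)/(-3 - 5)) - 376*123 = 16*(-13 + 3/(-8)) - 46248 = 16*(-13 - ⅛*3) - 46248 = 16*(-13 - 3/8) - 46248 = 16*(-107/8) - 46248 = -214 - 46248 = -46462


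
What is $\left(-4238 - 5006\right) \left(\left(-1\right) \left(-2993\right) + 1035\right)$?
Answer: $-37234832$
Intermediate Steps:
$\left(-4238 - 5006\right) \left(\left(-1\right) \left(-2993\right) + 1035\right) = - 9244 \left(2993 + 1035\right) = \left(-9244\right) 4028 = -37234832$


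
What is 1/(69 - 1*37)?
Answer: 1/32 ≈ 0.031250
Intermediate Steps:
1/(69 - 1*37) = 1/(69 - 37) = 1/32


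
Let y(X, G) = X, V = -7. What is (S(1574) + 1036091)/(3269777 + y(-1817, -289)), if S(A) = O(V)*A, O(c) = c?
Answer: 341691/1089320 ≈ 0.31367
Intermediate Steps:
S(A) = -7*A
(S(1574) + 1036091)/(3269777 + y(-1817, -289)) = (-7*1574 + 1036091)/(3269777 - 1817) = (-11018 + 1036091)/3267960 = 1025073*(1/3267960) = 341691/1089320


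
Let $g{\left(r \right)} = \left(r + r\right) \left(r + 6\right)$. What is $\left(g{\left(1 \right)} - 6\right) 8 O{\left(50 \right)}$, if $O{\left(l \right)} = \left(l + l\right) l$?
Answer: $320000$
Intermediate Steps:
$g{\left(r \right)} = 2 r \left(6 + r\right)$
$O{\left(l \right)} = 2 l^{2}$ ($O{\left(l \right)} = 2 l l = 2 l^{2}$)
$\left(g{\left(1 \right)} - 6\right) 8 O{\left(50 \right)} = \left(2 \cdot 1 \left(6 + 1\right) - 6\right) 8 \cdot 2 \cdot 50^{2} = \left(2 \cdot 1 \cdot 7 - 6\right) 8 \cdot 2 \cdot 2500 = \left(14 - 6\right) 8 \cdot 5000 = 8 \cdot 8 \cdot 5000 = 64 \cdot 5000 = 320000$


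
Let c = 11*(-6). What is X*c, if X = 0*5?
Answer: 0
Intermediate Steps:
X = 0
c = -66
X*c = 0*(-66) = 0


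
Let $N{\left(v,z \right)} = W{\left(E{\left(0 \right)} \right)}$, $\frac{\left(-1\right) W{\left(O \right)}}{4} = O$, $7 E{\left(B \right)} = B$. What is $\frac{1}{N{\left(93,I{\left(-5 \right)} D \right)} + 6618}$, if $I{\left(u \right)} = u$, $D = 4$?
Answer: $\frac{1}{6618} \approx 0.0001511$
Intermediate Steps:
$E{\left(B \right)} = \frac{B}{7}$
$W{\left(O \right)} = - 4 O$
$N{\left(v,z \right)} = 0$ ($N{\left(v,z \right)} = - 4 \cdot \frac{1}{7} \cdot 0 = \left(-4\right) 0 = 0$)
$\frac{1}{N{\left(93,I{\left(-5 \right)} D \right)} + 6618} = \frac{1}{0 + 6618} = \frac{1}{6618}$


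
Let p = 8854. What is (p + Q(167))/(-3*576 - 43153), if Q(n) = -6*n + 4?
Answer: -7856/44881 ≈ -0.17504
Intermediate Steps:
Q(n) = 4 - 6*n
(p + Q(167))/(-3*576 - 43153) = (8854 + (4 - 6*167))/(-3*576 - 43153) = (8854 + (4 - 1002))/(-1728 - 43153) = (8854 - 998)/(-44881) = 7856*(-1/44881) = -7856/44881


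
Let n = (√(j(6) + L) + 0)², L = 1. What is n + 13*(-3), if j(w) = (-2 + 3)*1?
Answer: -37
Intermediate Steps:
j(w) = 1 (j(w) = 1*1 = 1)
n = 2 (n = (√(1 + 1) + 0)² = (√2 + 0)² = (√2)² = 2)
n + 13*(-3) = 2 + 13*(-3) = 2 - 39 = -37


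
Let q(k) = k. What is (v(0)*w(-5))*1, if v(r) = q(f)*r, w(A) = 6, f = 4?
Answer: 0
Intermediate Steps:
v(r) = 4*r
(v(0)*w(-5))*1 = ((4*0)*6)*1 = (0*6)*1 = 0*1 = 0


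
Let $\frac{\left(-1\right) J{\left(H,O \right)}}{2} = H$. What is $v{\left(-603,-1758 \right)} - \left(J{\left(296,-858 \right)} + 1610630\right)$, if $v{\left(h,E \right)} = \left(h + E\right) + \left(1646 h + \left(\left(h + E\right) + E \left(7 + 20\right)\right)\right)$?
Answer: $-2654764$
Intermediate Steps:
$J{\left(H,O \right)} = - 2 H$
$v{\left(h,E \right)} = 29 E + 1648 h$ ($v{\left(h,E \right)} = \left(E + h\right) + \left(1646 h + \left(\left(E + h\right) + E 27\right)\right) = \left(E + h\right) + \left(1646 h + \left(\left(E + h\right) + 27 E\right)\right) = \left(E + h\right) + \left(1646 h + \left(h + 28 E\right)\right) = \left(E + h\right) + \left(28 E + 1647 h\right) = 29 E + 1648 h$)
$v{\left(-603,-1758 \right)} - \left(J{\left(296,-858 \right)} + 1610630\right) = \left(29 \left(-1758\right) + 1648 \left(-603\right)\right) - \left(\left(-2\right) 296 + 1610630\right) = \left(-50982 - 993744\right) - \left(-592 + 1610630\right) = -1044726 - 1610038 = -2654764$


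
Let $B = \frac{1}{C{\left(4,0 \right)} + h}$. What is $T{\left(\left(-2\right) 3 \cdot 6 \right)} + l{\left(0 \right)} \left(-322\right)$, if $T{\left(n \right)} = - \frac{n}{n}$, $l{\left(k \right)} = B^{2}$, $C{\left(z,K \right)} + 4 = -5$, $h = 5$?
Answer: $- \frac{169}{8} \approx -21.125$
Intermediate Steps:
$C{\left(z,K \right)} = -9$ ($C{\left(z,K \right)} = -4 - 5 = -9$)
$B = - \frac{1}{4}$ ($B = \frac{1}{-9 + 5} = \frac{1}{-4} = - \frac{1}{4} \approx -0.25$)
$l{\left(k \right)} = \frac{1}{16}$ ($l{\left(k \right)} = \left(- \frac{1}{4}\right)^{2} = \frac{1}{16}$)
$T{\left(n \right)} = -1$ ($T{\left(n \right)} = \left(-1\right) 1 = -1$)
$T{\left(\left(-2\right) 3 \cdot 6 \right)} + l{\left(0 \right)} \left(-322\right) = -1 + \frac{1}{16} \left(-322\right) = -1 - \frac{161}{8} = - \frac{169}{8}$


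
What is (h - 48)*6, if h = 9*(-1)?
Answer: -342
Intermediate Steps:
h = -9
(h - 48)*6 = (-9 - 48)*6 = -57*6 = -342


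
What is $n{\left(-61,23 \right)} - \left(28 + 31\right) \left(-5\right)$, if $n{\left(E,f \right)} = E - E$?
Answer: $295$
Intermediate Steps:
$n{\left(E,f \right)} = 0$
$n{\left(-61,23 \right)} - \left(28 + 31\right) \left(-5\right) = 0 - \left(28 + 31\right) \left(-5\right) = 0 - 59 \left(-5\right) = 0 - -295 = 0 + 295 = 295$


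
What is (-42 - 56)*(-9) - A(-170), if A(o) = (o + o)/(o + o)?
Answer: 881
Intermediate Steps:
A(o) = 1 (A(o) = (2*o)/((2*o)) = (2*o)*(1/(2*o)) = 1)
(-42 - 56)*(-9) - A(-170) = (-42 - 56)*(-9) - 1*1 = -98*(-9) - 1 = 882 - 1 = 881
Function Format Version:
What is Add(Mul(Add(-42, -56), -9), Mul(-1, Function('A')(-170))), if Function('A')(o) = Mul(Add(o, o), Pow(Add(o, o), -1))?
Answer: 881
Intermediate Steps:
Function('A')(o) = 1 (Function('A')(o) = Mul(Mul(2, o), Pow(Mul(2, o), -1)) = Mul(Mul(2, o), Mul(Rational(1, 2), Pow(o, -1))) = 1)
Add(Mul(Add(-42, -56), -9), Mul(-1, Function('A')(-170))) = Add(Mul(Add(-42, -56), -9), Mul(-1, 1)) = Add(Mul(-98, -9), -1) = Add(882, -1) = 881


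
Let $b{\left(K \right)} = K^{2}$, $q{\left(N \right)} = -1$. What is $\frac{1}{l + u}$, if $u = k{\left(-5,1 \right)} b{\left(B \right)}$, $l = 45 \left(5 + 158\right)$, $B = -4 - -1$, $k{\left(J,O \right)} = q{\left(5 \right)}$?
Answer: $\frac{1}{7326} \approx 0.0001365$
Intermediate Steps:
$k{\left(J,O \right)} = -1$
$B = -3$ ($B = -4 + 1 = -3$)
$l = 7335$ ($l = 45 \cdot 163 = 7335$)
$u = -9$ ($u = - \left(-3\right)^{2} = \left(-1\right) 9 = -9$)
$\frac{1}{l + u} = \frac{1}{7335 - 9} = \frac{1}{7326}$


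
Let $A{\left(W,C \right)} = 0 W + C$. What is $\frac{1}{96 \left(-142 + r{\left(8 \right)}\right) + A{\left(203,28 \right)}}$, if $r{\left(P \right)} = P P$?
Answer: $- \frac{1}{7460} \approx -0.00013405$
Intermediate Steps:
$A{\left(W,C \right)} = C$ ($A{\left(W,C \right)} = 0 + C = C$)
$r{\left(P \right)} = P^{2}$
$\frac{1}{96 \left(-142 + r{\left(8 \right)}\right) + A{\left(203,28 \right)}} = \frac{1}{96 \left(-142 + 8^{2}\right) + 28} = \frac{1}{96 \left(-142 + 64\right) + 28} = \frac{1}{96 \left(-78\right) + 28} = \frac{1}{-7488 + 28} = \frac{1}{-7460} = - \frac{1}{7460}$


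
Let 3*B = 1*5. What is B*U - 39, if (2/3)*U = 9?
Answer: -33/2 ≈ -16.500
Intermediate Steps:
B = 5/3 (B = (1*5)/3 = (1/3)*5 = 5/3 ≈ 1.6667)
U = 27/2 (U = (3/2)*9 = 27/2 ≈ 13.500)
B*U - 39 = (5/3)*(27/2) - 39 = 45/2 - 39 = -33/2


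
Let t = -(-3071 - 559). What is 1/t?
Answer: 1/3630 ≈ 0.00027548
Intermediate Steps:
t = 3630 (t = -1*(-3630) = 3630)
1/t = 1/3630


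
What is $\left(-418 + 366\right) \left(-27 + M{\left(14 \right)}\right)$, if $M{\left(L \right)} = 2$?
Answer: $1300$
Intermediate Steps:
$\left(-418 + 366\right) \left(-27 + M{\left(14 \right)}\right) = \left(-418 + 366\right) \left(-27 + 2\right) = \left(-52\right) \left(-25\right) = 1300$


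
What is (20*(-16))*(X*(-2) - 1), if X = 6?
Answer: 4160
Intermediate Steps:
(20*(-16))*(X*(-2) - 1) = (20*(-16))*(6*(-2) - 1) = -320*(-12 - 1) = -320*(-13) = 4160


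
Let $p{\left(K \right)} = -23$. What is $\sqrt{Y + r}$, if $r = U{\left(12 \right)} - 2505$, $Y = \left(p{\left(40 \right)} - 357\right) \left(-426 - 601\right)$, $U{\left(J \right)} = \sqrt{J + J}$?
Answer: $\sqrt{387755 + 2 \sqrt{6}} \approx 622.7$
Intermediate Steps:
$U{\left(J \right)} = \sqrt{2} \sqrt{J}$ ($U{\left(J \right)} = \sqrt{2 J} = \sqrt{2} \sqrt{J}$)
$Y = 390260$ ($Y = \left(-23 - 357\right) \left(-426 - 601\right) = \left(-380\right) \left(-1027\right) = 390260$)
$r = -2505 + 2 \sqrt{6}$ ($r = \sqrt{2} \sqrt{12} - 2505 = \sqrt{2} \cdot 2 \sqrt{3} - 2505 = 2 \sqrt{6} - 2505 = -2505 + 2 \sqrt{6} \approx -2500.1$)
$\sqrt{Y + r} = \sqrt{390260 - \left(2505 - 2 \sqrt{6}\right)} = \sqrt{387755 + 2 \sqrt{6}}$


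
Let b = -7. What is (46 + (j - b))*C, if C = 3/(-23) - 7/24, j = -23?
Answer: -1165/92 ≈ -12.663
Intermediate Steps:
C = -233/552 (C = 3*(-1/23) - 7*1/24 = -3/23 - 7/24 = -233/552 ≈ -0.42210)
(46 + (j - b))*C = (46 + (-23 - 1*(-7)))*(-233/552) = (46 + (-23 + 7))*(-233/552) = (46 - 16)*(-233/552) = 30*(-233/552) = -1165/92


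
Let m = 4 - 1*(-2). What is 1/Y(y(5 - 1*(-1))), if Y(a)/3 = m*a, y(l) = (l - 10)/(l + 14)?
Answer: -5/18 ≈ -0.27778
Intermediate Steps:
m = 6 (m = 4 + 2 = 6)
y(l) = (-10 + l)/(14 + l)
Y(a) = 18*a (Y(a) = 3*(6*a) = 18*a)
1/Y(y(5 - 1*(-1))) = 1/(18*((-10 + (5 - 1*(-1)))/(14 + (5 - 1*(-1))))) = 1/(18*((-10 + (5 + 1))/(14 + (5 + 1)))) = 1/(18*((-10 + 6)/(14 + 6))) = 1/(18*(-4/20)) = 1/(18*((1/20)*(-4))) = 1/(18*(-⅕)) = 1/(-18/5) = -5/18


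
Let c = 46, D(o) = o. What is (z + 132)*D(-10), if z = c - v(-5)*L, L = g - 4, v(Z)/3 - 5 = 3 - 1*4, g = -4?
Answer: -2740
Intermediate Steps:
v(Z) = 12 (v(Z) = 15 + 3*(3 - 1*4) = 15 + 3*(3 - 4) = 15 + 3*(-1) = 15 - 3 = 12)
L = -8 (L = -4 - 4 = -8)
z = 142 (z = 46 - 12*(-8) = 46 - 1*(-96) = 46 + 96 = 142)
(z + 132)*D(-10) = (142 + 132)*(-10) = 274*(-10) = -2740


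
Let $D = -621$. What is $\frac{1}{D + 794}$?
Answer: $\frac{1}{173} \approx 0.0057803$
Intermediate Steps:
$\frac{1}{D + 794} = \frac{1}{-621 + 794} = \frac{1}{173}$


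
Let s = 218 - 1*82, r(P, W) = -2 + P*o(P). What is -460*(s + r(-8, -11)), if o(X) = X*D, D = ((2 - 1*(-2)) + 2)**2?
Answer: -1121480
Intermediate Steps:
D = 36 (D = ((2 + 2) + 2)**2 = (4 + 2)**2 = 6**2 = 36)
o(X) = 36*X (o(X) = X*36 = 36*X)
r(P, W) = -2 + 36*P**2 (r(P, W) = -2 + P*(36*P) = -2 + 36*P**2)
s = 136 (s = 218 - 82 = 136)
-460*(s + r(-8, -11)) = -460*(136 + (-2 + 36*(-8)**2)) = -460*(136 + (-2 + 36*64)) = -460*(136 + (-2 + 2304)) = -460*(136 + 2302) = -460*2438 = -1121480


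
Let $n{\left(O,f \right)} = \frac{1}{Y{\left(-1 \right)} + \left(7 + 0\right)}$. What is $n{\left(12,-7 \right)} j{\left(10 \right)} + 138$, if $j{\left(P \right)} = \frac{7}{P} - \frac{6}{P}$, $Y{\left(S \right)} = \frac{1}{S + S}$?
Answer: $\frac{8971}{65} \approx 138.02$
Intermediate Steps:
$Y{\left(S \right)} = \frac{1}{2 S}$
$n{\left(O,f \right)} = \frac{2}{13}$ ($n{\left(O,f \right)} = \frac{1}{\frac{1}{2 \left(-1\right)} + \left(7 + 0\right)} = \frac{1}{\frac{1}{2} \left(-1\right) + 7} = \frac{1}{- \frac{1}{2} + 7} = \frac{1}{\frac{13}{2}} = \frac{2}{13}$)
$j{\left(P \right)} = \frac{1}{P}$
$n{\left(12,-7 \right)} j{\left(10 \right)} + 138 = \frac{2}{13 \cdot 10} + 138 = \frac{2}{13} \cdot \frac{1}{10} + 138 = \frac{1}{65} + 138 = \frac{8971}{65}$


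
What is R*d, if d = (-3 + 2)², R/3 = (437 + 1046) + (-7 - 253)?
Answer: 3669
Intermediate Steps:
R = 3669 (R = 3*((437 + 1046) + (-7 - 253)) = 3*(1483 - 260) = 3*1223 = 3669)
d = 1 (d = (-1)² = 1)
R*d = 3669*1 = 3669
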